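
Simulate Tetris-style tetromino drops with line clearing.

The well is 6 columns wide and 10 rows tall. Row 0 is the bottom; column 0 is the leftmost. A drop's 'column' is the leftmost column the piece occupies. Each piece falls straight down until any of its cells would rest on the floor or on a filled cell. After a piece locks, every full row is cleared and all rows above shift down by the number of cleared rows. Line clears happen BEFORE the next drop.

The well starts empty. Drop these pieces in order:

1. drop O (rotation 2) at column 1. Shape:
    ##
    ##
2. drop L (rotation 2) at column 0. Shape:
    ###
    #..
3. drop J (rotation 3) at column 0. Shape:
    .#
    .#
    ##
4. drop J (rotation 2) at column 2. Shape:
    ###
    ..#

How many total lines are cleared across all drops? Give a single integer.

Drop 1: O rot2 at col 1 lands with bottom-row=0; cleared 0 line(s) (total 0); column heights now [0 2 2 0 0 0], max=2
Drop 2: L rot2 at col 0 lands with bottom-row=1; cleared 0 line(s) (total 0); column heights now [3 3 3 0 0 0], max=3
Drop 3: J rot3 at col 0 lands with bottom-row=3; cleared 0 line(s) (total 0); column heights now [4 6 3 0 0 0], max=6
Drop 4: J rot2 at col 2 lands with bottom-row=2; cleared 0 line(s) (total 0); column heights now [4 6 4 4 4 0], max=6

Answer: 0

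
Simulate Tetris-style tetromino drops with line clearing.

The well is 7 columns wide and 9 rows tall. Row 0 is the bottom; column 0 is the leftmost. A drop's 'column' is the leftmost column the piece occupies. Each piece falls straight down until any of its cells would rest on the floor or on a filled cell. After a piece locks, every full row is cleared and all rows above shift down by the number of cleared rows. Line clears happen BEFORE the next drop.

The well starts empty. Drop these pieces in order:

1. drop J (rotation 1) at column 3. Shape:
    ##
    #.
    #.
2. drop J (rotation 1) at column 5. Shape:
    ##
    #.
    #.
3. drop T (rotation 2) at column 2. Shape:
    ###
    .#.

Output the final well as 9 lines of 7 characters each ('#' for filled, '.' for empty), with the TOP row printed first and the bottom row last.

Drop 1: J rot1 at col 3 lands with bottom-row=0; cleared 0 line(s) (total 0); column heights now [0 0 0 3 3 0 0], max=3
Drop 2: J rot1 at col 5 lands with bottom-row=0; cleared 0 line(s) (total 0); column heights now [0 0 0 3 3 3 3], max=3
Drop 3: T rot2 at col 2 lands with bottom-row=3; cleared 0 line(s) (total 0); column heights now [0 0 5 5 5 3 3], max=5

Answer: .......
.......
.......
.......
..###..
...#...
...####
...#.#.
...#.#.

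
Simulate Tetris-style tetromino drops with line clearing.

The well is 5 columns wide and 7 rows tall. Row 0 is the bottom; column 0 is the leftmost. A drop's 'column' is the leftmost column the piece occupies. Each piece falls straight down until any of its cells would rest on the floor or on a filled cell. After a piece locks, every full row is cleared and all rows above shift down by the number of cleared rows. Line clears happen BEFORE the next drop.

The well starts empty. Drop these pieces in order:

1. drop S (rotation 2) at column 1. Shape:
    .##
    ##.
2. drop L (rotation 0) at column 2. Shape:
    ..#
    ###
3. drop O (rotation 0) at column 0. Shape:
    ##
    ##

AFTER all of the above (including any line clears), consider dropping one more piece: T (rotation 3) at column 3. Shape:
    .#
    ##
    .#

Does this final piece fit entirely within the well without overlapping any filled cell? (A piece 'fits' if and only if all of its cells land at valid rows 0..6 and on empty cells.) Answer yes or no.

Drop 1: S rot2 at col 1 lands with bottom-row=0; cleared 0 line(s) (total 0); column heights now [0 1 2 2 0], max=2
Drop 2: L rot0 at col 2 lands with bottom-row=2; cleared 0 line(s) (total 0); column heights now [0 1 3 3 4], max=4
Drop 3: O rot0 at col 0 lands with bottom-row=1; cleared 1 line(s) (total 1); column heights now [2 2 2 2 3], max=3
Test piece T rot3 at col 3 (width 2): heights before test = [2 2 2 2 3]; fits = True

Answer: yes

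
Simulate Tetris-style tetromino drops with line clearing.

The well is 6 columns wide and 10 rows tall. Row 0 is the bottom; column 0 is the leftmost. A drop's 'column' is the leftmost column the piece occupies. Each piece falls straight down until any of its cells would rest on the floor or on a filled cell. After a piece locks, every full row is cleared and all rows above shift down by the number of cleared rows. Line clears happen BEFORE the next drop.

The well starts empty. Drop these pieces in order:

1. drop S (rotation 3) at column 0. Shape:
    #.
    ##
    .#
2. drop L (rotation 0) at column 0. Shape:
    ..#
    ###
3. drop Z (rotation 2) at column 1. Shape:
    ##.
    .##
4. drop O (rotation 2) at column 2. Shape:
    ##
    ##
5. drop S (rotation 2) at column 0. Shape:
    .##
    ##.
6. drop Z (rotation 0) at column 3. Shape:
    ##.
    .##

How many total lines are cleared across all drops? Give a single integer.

Drop 1: S rot3 at col 0 lands with bottom-row=0; cleared 0 line(s) (total 0); column heights now [3 2 0 0 0 0], max=3
Drop 2: L rot0 at col 0 lands with bottom-row=3; cleared 0 line(s) (total 0); column heights now [4 4 5 0 0 0], max=5
Drop 3: Z rot2 at col 1 lands with bottom-row=5; cleared 0 line(s) (total 0); column heights now [4 7 7 6 0 0], max=7
Drop 4: O rot2 at col 2 lands with bottom-row=7; cleared 0 line(s) (total 0); column heights now [4 7 9 9 0 0], max=9
Drop 5: S rot2 at col 0 lands with bottom-row=8; cleared 0 line(s) (total 0); column heights now [9 10 10 9 0 0], max=10
Drop 6: Z rot0 at col 3 lands with bottom-row=8; cleared 1 line(s) (total 1); column heights now [4 9 9 9 9 0], max=9

Answer: 1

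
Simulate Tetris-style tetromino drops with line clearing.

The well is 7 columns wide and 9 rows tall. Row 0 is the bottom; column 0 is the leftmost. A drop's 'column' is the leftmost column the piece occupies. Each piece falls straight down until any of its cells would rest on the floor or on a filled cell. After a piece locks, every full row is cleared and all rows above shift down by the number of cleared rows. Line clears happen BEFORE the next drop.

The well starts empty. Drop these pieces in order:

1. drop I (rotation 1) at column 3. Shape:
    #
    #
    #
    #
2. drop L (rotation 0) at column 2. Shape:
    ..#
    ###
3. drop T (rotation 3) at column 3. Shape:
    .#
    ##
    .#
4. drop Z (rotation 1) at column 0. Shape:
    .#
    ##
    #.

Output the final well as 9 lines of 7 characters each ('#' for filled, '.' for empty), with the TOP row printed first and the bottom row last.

Drop 1: I rot1 at col 3 lands with bottom-row=0; cleared 0 line(s) (total 0); column heights now [0 0 0 4 0 0 0], max=4
Drop 2: L rot0 at col 2 lands with bottom-row=4; cleared 0 line(s) (total 0); column heights now [0 0 5 5 6 0 0], max=6
Drop 3: T rot3 at col 3 lands with bottom-row=6; cleared 0 line(s) (total 0); column heights now [0 0 5 8 9 0 0], max=9
Drop 4: Z rot1 at col 0 lands with bottom-row=0; cleared 0 line(s) (total 0); column heights now [2 3 5 8 9 0 0], max=9

Answer: ....#..
...##..
....#..
....#..
..###..
...#...
.#.#...
##.#...
#..#...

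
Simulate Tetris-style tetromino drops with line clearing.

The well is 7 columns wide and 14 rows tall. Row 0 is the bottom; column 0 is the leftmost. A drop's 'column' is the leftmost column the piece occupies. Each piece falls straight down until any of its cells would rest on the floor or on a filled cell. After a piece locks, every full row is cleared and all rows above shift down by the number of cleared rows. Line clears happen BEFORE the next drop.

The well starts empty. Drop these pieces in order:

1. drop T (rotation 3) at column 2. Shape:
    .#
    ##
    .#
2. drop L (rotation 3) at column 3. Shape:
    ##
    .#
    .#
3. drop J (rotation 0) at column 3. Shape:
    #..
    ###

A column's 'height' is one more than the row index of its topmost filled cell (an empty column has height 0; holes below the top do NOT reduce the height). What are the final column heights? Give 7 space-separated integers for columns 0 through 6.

Drop 1: T rot3 at col 2 lands with bottom-row=0; cleared 0 line(s) (total 0); column heights now [0 0 2 3 0 0 0], max=3
Drop 2: L rot3 at col 3 lands with bottom-row=1; cleared 0 line(s) (total 0); column heights now [0 0 2 4 4 0 0], max=4
Drop 3: J rot0 at col 3 lands with bottom-row=4; cleared 0 line(s) (total 0); column heights now [0 0 2 6 5 5 0], max=6

Answer: 0 0 2 6 5 5 0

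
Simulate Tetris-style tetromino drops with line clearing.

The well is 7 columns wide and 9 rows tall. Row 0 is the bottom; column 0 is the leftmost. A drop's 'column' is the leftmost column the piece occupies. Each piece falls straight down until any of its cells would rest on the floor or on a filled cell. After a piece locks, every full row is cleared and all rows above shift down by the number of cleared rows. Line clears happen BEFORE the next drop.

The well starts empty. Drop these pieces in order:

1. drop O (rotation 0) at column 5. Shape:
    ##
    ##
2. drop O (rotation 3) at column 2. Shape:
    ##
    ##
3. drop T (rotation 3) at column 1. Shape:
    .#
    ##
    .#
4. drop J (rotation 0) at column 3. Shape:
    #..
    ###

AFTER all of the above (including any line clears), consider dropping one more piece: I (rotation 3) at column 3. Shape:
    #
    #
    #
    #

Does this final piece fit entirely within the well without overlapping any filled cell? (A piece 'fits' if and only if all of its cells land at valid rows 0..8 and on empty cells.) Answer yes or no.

Drop 1: O rot0 at col 5 lands with bottom-row=0; cleared 0 line(s) (total 0); column heights now [0 0 0 0 0 2 2], max=2
Drop 2: O rot3 at col 2 lands with bottom-row=0; cleared 0 line(s) (total 0); column heights now [0 0 2 2 0 2 2], max=2
Drop 3: T rot3 at col 1 lands with bottom-row=2; cleared 0 line(s) (total 0); column heights now [0 4 5 2 0 2 2], max=5
Drop 4: J rot0 at col 3 lands with bottom-row=2; cleared 0 line(s) (total 0); column heights now [0 4 5 4 3 3 2], max=5
Test piece I rot3 at col 3 (width 1): heights before test = [0 4 5 4 3 3 2]; fits = True

Answer: yes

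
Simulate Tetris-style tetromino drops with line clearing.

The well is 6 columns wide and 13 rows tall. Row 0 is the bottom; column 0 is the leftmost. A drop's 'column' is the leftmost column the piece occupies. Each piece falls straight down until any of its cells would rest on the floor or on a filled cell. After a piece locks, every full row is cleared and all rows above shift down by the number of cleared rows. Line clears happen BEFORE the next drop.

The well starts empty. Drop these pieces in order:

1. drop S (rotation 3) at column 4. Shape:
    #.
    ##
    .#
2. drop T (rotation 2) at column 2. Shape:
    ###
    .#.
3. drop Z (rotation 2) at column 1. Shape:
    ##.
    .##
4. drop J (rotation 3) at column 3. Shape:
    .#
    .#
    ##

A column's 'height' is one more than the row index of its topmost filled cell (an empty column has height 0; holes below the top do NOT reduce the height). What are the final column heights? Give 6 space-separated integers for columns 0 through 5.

Drop 1: S rot3 at col 4 lands with bottom-row=0; cleared 0 line(s) (total 0); column heights now [0 0 0 0 3 2], max=3
Drop 2: T rot2 at col 2 lands with bottom-row=2; cleared 0 line(s) (total 0); column heights now [0 0 4 4 4 2], max=4
Drop 3: Z rot2 at col 1 lands with bottom-row=4; cleared 0 line(s) (total 0); column heights now [0 6 6 5 4 2], max=6
Drop 4: J rot3 at col 3 lands with bottom-row=5; cleared 0 line(s) (total 0); column heights now [0 6 6 6 8 2], max=8

Answer: 0 6 6 6 8 2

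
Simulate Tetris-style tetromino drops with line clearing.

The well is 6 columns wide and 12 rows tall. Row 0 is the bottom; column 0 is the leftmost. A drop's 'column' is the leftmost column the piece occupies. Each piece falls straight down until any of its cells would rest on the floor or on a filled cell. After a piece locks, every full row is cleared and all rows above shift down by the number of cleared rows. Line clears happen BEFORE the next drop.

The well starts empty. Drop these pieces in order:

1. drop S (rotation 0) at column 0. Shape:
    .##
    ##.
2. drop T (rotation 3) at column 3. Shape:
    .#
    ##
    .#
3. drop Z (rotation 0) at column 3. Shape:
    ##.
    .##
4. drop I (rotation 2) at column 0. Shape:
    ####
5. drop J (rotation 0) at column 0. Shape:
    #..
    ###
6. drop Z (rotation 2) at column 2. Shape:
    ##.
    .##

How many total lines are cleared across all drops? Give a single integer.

Drop 1: S rot0 at col 0 lands with bottom-row=0; cleared 0 line(s) (total 0); column heights now [1 2 2 0 0 0], max=2
Drop 2: T rot3 at col 3 lands with bottom-row=0; cleared 0 line(s) (total 0); column heights now [1 2 2 2 3 0], max=3
Drop 3: Z rot0 at col 3 lands with bottom-row=3; cleared 0 line(s) (total 0); column heights now [1 2 2 5 5 4], max=5
Drop 4: I rot2 at col 0 lands with bottom-row=5; cleared 0 line(s) (total 0); column heights now [6 6 6 6 5 4], max=6
Drop 5: J rot0 at col 0 lands with bottom-row=6; cleared 0 line(s) (total 0); column heights now [8 7 7 6 5 4], max=8
Drop 6: Z rot2 at col 2 lands with bottom-row=6; cleared 0 line(s) (total 0); column heights now [8 7 8 8 7 4], max=8

Answer: 0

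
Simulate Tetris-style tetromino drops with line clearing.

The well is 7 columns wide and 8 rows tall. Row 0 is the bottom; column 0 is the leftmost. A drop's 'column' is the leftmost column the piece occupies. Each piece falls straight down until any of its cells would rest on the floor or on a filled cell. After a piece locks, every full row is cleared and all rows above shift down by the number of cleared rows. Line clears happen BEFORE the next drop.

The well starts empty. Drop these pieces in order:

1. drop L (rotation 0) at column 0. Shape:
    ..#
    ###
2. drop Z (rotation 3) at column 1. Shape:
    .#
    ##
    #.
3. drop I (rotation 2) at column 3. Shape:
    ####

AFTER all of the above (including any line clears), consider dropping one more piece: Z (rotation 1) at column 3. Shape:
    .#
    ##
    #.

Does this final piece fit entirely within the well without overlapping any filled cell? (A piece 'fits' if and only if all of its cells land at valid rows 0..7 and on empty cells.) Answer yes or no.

Drop 1: L rot0 at col 0 lands with bottom-row=0; cleared 0 line(s) (total 0); column heights now [1 1 2 0 0 0 0], max=2
Drop 2: Z rot3 at col 1 lands with bottom-row=1; cleared 0 line(s) (total 0); column heights now [1 3 4 0 0 0 0], max=4
Drop 3: I rot2 at col 3 lands with bottom-row=0; cleared 1 line(s) (total 1); column heights now [0 2 3 0 0 0 0], max=3
Test piece Z rot1 at col 3 (width 2): heights before test = [0 2 3 0 0 0 0]; fits = True

Answer: yes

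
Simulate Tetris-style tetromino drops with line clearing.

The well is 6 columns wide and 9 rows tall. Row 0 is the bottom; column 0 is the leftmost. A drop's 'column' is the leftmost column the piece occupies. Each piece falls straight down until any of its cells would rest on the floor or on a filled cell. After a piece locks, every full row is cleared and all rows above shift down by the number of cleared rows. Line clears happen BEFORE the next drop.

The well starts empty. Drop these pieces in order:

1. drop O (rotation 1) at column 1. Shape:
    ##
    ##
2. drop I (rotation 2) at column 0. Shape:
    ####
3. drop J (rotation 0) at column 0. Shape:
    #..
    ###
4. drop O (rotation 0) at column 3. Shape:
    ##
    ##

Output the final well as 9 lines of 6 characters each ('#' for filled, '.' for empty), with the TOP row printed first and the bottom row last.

Drop 1: O rot1 at col 1 lands with bottom-row=0; cleared 0 line(s) (total 0); column heights now [0 2 2 0 0 0], max=2
Drop 2: I rot2 at col 0 lands with bottom-row=2; cleared 0 line(s) (total 0); column heights now [3 3 3 3 0 0], max=3
Drop 3: J rot0 at col 0 lands with bottom-row=3; cleared 0 line(s) (total 0); column heights now [5 4 4 3 0 0], max=5
Drop 4: O rot0 at col 3 lands with bottom-row=3; cleared 0 line(s) (total 0); column heights now [5 4 4 5 5 0], max=5

Answer: ......
......
......
......
#..##.
#####.
####..
.##...
.##...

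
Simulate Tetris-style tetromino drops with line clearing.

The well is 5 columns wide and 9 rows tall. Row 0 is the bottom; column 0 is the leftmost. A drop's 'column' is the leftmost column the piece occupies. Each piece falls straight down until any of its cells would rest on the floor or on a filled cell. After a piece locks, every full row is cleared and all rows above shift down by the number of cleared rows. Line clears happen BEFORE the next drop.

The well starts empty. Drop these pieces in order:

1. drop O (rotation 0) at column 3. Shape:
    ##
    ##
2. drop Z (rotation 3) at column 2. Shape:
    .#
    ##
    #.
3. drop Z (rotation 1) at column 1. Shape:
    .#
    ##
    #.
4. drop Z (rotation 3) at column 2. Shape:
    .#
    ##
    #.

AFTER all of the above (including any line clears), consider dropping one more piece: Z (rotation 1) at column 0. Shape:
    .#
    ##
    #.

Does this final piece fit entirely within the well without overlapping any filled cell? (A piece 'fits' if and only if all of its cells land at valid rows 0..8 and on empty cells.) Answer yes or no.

Answer: yes

Derivation:
Drop 1: O rot0 at col 3 lands with bottom-row=0; cleared 0 line(s) (total 0); column heights now [0 0 0 2 2], max=2
Drop 2: Z rot3 at col 2 lands with bottom-row=1; cleared 0 line(s) (total 0); column heights now [0 0 3 4 2], max=4
Drop 3: Z rot1 at col 1 lands with bottom-row=2; cleared 0 line(s) (total 0); column heights now [0 4 5 4 2], max=5
Drop 4: Z rot3 at col 2 lands with bottom-row=5; cleared 0 line(s) (total 0); column heights now [0 4 7 8 2], max=8
Test piece Z rot1 at col 0 (width 2): heights before test = [0 4 7 8 2]; fits = True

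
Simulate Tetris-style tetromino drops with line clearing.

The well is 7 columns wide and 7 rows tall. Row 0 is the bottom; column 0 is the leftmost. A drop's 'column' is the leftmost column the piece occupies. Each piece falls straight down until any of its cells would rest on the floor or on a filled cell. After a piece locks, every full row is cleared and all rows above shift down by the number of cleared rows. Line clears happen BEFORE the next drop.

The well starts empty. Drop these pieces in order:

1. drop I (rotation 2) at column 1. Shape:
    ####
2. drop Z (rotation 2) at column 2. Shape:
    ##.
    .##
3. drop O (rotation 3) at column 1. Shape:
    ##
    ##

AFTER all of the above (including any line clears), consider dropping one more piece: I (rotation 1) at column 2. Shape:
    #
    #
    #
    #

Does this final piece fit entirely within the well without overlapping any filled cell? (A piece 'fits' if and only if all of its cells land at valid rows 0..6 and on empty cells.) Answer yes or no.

Drop 1: I rot2 at col 1 lands with bottom-row=0; cleared 0 line(s) (total 0); column heights now [0 1 1 1 1 0 0], max=1
Drop 2: Z rot2 at col 2 lands with bottom-row=1; cleared 0 line(s) (total 0); column heights now [0 1 3 3 2 0 0], max=3
Drop 3: O rot3 at col 1 lands with bottom-row=3; cleared 0 line(s) (total 0); column heights now [0 5 5 3 2 0 0], max=5
Test piece I rot1 at col 2 (width 1): heights before test = [0 5 5 3 2 0 0]; fits = False

Answer: no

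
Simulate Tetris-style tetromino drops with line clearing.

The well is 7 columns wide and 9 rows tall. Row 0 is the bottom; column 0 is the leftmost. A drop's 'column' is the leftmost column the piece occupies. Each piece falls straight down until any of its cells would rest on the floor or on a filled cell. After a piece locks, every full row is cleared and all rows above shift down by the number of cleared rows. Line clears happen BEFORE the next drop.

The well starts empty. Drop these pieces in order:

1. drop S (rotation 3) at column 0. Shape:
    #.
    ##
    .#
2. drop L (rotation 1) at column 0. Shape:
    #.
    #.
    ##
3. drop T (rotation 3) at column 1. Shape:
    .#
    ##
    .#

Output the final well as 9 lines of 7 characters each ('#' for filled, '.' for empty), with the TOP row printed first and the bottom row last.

Answer: .......
.......
.......
#.#....
###....
###....
#......
##.....
.#.....

Derivation:
Drop 1: S rot3 at col 0 lands with bottom-row=0; cleared 0 line(s) (total 0); column heights now [3 2 0 0 0 0 0], max=3
Drop 2: L rot1 at col 0 lands with bottom-row=3; cleared 0 line(s) (total 0); column heights now [6 4 0 0 0 0 0], max=6
Drop 3: T rot3 at col 1 lands with bottom-row=3; cleared 0 line(s) (total 0); column heights now [6 5 6 0 0 0 0], max=6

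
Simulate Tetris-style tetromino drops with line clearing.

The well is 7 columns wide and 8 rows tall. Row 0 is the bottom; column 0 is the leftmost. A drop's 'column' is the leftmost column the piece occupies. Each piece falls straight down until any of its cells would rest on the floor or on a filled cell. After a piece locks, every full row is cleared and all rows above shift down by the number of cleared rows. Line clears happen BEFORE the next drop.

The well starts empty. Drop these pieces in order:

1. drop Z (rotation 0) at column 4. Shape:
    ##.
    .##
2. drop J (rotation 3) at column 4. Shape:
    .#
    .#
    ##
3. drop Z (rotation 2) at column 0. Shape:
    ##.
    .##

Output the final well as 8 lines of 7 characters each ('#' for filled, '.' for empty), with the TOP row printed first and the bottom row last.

Drop 1: Z rot0 at col 4 lands with bottom-row=0; cleared 0 line(s) (total 0); column heights now [0 0 0 0 2 2 1], max=2
Drop 2: J rot3 at col 4 lands with bottom-row=2; cleared 0 line(s) (total 0); column heights now [0 0 0 0 3 5 1], max=5
Drop 3: Z rot2 at col 0 lands with bottom-row=0; cleared 0 line(s) (total 0); column heights now [2 2 1 0 3 5 1], max=5

Answer: .......
.......
.......
.....#.
.....#.
....##.
##..##.
.##..##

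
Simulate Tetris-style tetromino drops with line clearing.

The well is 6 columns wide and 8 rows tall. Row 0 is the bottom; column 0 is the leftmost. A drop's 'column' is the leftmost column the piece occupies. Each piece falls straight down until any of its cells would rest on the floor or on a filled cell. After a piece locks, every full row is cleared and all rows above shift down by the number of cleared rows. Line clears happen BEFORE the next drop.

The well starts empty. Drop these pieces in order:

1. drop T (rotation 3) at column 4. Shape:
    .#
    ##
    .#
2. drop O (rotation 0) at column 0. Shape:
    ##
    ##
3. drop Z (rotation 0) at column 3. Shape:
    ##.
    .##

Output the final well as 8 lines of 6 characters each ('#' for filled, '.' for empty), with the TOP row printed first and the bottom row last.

Drop 1: T rot3 at col 4 lands with bottom-row=0; cleared 0 line(s) (total 0); column heights now [0 0 0 0 2 3], max=3
Drop 2: O rot0 at col 0 lands with bottom-row=0; cleared 0 line(s) (total 0); column heights now [2 2 0 0 2 3], max=3
Drop 3: Z rot0 at col 3 lands with bottom-row=3; cleared 0 line(s) (total 0); column heights now [2 2 0 5 5 4], max=5

Answer: ......
......
......
...##.
....##
.....#
##..##
##...#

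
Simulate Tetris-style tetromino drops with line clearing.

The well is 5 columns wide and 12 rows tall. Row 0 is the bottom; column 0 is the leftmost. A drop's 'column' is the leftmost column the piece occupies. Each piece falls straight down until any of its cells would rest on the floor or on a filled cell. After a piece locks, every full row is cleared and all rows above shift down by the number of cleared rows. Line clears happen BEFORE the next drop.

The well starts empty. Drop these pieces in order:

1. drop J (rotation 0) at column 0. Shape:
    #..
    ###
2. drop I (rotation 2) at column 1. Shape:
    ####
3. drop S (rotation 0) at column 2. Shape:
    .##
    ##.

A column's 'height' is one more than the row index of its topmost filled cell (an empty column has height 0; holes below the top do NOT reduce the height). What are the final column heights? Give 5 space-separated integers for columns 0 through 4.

Drop 1: J rot0 at col 0 lands with bottom-row=0; cleared 0 line(s) (total 0); column heights now [2 1 1 0 0], max=2
Drop 2: I rot2 at col 1 lands with bottom-row=1; cleared 1 line(s) (total 1); column heights now [1 1 1 0 0], max=1
Drop 3: S rot0 at col 2 lands with bottom-row=1; cleared 0 line(s) (total 1); column heights now [1 1 2 3 3], max=3

Answer: 1 1 2 3 3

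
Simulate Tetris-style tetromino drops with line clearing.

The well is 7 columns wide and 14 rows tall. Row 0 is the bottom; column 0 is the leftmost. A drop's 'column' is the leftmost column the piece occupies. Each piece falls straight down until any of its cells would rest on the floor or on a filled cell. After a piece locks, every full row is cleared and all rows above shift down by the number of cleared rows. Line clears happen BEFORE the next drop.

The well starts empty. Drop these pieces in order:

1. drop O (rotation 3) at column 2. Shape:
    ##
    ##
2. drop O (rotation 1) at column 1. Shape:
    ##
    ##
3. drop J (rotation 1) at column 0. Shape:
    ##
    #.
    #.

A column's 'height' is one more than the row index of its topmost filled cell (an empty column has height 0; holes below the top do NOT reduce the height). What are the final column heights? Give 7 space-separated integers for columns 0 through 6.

Drop 1: O rot3 at col 2 lands with bottom-row=0; cleared 0 line(s) (total 0); column heights now [0 0 2 2 0 0 0], max=2
Drop 2: O rot1 at col 1 lands with bottom-row=2; cleared 0 line(s) (total 0); column heights now [0 4 4 2 0 0 0], max=4
Drop 3: J rot1 at col 0 lands with bottom-row=2; cleared 0 line(s) (total 0); column heights now [5 5 4 2 0 0 0], max=5

Answer: 5 5 4 2 0 0 0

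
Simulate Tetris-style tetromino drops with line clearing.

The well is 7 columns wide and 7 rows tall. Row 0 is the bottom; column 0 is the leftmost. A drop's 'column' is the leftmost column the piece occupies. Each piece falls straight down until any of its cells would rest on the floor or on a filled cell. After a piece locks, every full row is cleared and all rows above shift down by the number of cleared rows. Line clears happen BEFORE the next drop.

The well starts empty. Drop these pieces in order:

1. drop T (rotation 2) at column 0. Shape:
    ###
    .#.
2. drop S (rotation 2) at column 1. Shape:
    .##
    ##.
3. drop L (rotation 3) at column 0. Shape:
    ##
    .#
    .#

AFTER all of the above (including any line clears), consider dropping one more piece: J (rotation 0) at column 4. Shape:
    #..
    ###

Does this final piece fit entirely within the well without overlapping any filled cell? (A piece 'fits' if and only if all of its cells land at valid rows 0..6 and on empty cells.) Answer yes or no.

Drop 1: T rot2 at col 0 lands with bottom-row=0; cleared 0 line(s) (total 0); column heights now [2 2 2 0 0 0 0], max=2
Drop 2: S rot2 at col 1 lands with bottom-row=2; cleared 0 line(s) (total 0); column heights now [2 3 4 4 0 0 0], max=4
Drop 3: L rot3 at col 0 lands with bottom-row=3; cleared 0 line(s) (total 0); column heights now [6 6 4 4 0 0 0], max=6
Test piece J rot0 at col 4 (width 3): heights before test = [6 6 4 4 0 0 0]; fits = True

Answer: yes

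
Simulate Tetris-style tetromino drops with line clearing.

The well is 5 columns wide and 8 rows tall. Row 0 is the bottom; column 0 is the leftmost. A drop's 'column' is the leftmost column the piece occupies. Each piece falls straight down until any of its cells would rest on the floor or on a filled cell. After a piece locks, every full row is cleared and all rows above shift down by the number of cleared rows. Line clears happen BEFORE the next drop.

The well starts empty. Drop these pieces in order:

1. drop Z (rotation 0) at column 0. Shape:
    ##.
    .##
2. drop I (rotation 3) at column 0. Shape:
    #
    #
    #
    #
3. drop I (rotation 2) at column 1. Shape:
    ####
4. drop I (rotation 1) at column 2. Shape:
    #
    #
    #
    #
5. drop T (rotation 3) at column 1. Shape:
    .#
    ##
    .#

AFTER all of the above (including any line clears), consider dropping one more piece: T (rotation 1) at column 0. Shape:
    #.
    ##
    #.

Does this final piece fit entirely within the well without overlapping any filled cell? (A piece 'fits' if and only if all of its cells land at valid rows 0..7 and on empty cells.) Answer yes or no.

Drop 1: Z rot0 at col 0 lands with bottom-row=0; cleared 0 line(s) (total 0); column heights now [2 2 1 0 0], max=2
Drop 2: I rot3 at col 0 lands with bottom-row=2; cleared 0 line(s) (total 0); column heights now [6 2 1 0 0], max=6
Drop 3: I rot2 at col 1 lands with bottom-row=2; cleared 1 line(s) (total 1); column heights now [5 2 1 0 0], max=5
Drop 4: I rot1 at col 2 lands with bottom-row=1; cleared 0 line(s) (total 1); column heights now [5 2 5 0 0], max=5
Drop 5: T rot3 at col 1 lands with bottom-row=5; cleared 0 line(s) (total 1); column heights now [5 7 8 0 0], max=8
Test piece T rot1 at col 0 (width 2): heights before test = [5 7 8 0 0]; fits = False

Answer: no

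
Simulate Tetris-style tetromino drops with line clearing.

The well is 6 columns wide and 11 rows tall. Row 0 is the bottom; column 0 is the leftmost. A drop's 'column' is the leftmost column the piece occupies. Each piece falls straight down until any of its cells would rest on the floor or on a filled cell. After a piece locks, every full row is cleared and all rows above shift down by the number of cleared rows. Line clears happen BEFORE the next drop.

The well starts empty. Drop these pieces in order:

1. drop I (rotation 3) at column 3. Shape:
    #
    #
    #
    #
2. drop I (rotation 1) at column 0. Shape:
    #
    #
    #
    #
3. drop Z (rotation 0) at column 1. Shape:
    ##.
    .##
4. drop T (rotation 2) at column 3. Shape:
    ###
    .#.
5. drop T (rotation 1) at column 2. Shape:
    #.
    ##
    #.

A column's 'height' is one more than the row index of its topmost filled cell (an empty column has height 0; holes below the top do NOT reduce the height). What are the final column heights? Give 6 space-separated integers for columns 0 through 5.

Drop 1: I rot3 at col 3 lands with bottom-row=0; cleared 0 line(s) (total 0); column heights now [0 0 0 4 0 0], max=4
Drop 2: I rot1 at col 0 lands with bottom-row=0; cleared 0 line(s) (total 0); column heights now [4 0 0 4 0 0], max=4
Drop 3: Z rot0 at col 1 lands with bottom-row=4; cleared 0 line(s) (total 0); column heights now [4 6 6 5 0 0], max=6
Drop 4: T rot2 at col 3 lands with bottom-row=4; cleared 0 line(s) (total 0); column heights now [4 6 6 6 6 6], max=6
Drop 5: T rot1 at col 2 lands with bottom-row=6; cleared 0 line(s) (total 0); column heights now [4 6 9 8 6 6], max=9

Answer: 4 6 9 8 6 6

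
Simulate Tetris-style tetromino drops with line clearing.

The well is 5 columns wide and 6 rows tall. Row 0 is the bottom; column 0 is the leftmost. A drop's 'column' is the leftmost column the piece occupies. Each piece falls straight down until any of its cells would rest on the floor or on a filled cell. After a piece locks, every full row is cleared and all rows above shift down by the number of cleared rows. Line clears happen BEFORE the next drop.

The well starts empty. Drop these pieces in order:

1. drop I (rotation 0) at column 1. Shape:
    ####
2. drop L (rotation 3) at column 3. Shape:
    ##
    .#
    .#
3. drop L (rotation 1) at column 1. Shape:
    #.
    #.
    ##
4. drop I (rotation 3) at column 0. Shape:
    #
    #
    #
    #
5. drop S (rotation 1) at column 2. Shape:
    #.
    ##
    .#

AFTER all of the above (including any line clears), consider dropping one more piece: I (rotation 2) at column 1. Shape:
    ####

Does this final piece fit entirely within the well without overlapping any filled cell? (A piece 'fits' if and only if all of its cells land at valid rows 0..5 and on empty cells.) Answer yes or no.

Answer: no

Derivation:
Drop 1: I rot0 at col 1 lands with bottom-row=0; cleared 0 line(s) (total 0); column heights now [0 1 1 1 1], max=1
Drop 2: L rot3 at col 3 lands with bottom-row=1; cleared 0 line(s) (total 0); column heights now [0 1 1 4 4], max=4
Drop 3: L rot1 at col 1 lands with bottom-row=1; cleared 0 line(s) (total 0); column heights now [0 4 2 4 4], max=4
Drop 4: I rot3 at col 0 lands with bottom-row=0; cleared 1 line(s) (total 1); column heights now [3 3 1 3 3], max=3
Drop 5: S rot1 at col 2 lands with bottom-row=3; cleared 0 line(s) (total 1); column heights now [3 3 6 5 3], max=6
Test piece I rot2 at col 1 (width 4): heights before test = [3 3 6 5 3]; fits = False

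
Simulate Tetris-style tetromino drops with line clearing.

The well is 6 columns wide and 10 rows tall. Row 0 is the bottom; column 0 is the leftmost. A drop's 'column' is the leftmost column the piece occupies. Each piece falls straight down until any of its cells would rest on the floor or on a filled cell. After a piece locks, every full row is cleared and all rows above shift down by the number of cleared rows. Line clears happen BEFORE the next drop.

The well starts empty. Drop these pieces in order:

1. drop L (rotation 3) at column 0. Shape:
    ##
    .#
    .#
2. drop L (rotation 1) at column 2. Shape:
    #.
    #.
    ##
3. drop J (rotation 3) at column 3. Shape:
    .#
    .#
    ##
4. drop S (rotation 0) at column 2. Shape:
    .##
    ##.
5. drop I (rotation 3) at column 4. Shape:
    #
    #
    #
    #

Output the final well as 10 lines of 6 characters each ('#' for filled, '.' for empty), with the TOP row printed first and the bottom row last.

Answer: ......
....#.
....#.
....#.
....#.
...##.
..###.
###.#.
.####.
.###..

Derivation:
Drop 1: L rot3 at col 0 lands with bottom-row=0; cleared 0 line(s) (total 0); column heights now [3 3 0 0 0 0], max=3
Drop 2: L rot1 at col 2 lands with bottom-row=0; cleared 0 line(s) (total 0); column heights now [3 3 3 1 0 0], max=3
Drop 3: J rot3 at col 3 lands with bottom-row=1; cleared 0 line(s) (total 0); column heights now [3 3 3 2 4 0], max=4
Drop 4: S rot0 at col 2 lands with bottom-row=3; cleared 0 line(s) (total 0); column heights now [3 3 4 5 5 0], max=5
Drop 5: I rot3 at col 4 lands with bottom-row=5; cleared 0 line(s) (total 0); column heights now [3 3 4 5 9 0], max=9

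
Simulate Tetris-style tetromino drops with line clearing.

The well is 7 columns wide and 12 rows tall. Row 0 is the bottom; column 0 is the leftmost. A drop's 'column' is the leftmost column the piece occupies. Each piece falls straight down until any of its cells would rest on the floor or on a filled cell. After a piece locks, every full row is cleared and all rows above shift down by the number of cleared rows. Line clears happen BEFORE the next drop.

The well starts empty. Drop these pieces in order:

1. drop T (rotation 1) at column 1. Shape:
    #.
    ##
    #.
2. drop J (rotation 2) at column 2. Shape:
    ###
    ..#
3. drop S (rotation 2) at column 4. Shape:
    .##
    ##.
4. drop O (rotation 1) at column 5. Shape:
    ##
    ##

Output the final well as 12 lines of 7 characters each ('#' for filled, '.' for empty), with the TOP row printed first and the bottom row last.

Drop 1: T rot1 at col 1 lands with bottom-row=0; cleared 0 line(s) (total 0); column heights now [0 3 2 0 0 0 0], max=3
Drop 2: J rot2 at col 2 lands with bottom-row=1; cleared 0 line(s) (total 0); column heights now [0 3 3 3 3 0 0], max=3
Drop 3: S rot2 at col 4 lands with bottom-row=3; cleared 0 line(s) (total 0); column heights now [0 3 3 3 4 5 5], max=5
Drop 4: O rot1 at col 5 lands with bottom-row=5; cleared 0 line(s) (total 0); column heights now [0 3 3 3 4 7 7], max=7

Answer: .......
.......
.......
.......
.......
.....##
.....##
.....##
....##.
.####..
.##.#..
.#.....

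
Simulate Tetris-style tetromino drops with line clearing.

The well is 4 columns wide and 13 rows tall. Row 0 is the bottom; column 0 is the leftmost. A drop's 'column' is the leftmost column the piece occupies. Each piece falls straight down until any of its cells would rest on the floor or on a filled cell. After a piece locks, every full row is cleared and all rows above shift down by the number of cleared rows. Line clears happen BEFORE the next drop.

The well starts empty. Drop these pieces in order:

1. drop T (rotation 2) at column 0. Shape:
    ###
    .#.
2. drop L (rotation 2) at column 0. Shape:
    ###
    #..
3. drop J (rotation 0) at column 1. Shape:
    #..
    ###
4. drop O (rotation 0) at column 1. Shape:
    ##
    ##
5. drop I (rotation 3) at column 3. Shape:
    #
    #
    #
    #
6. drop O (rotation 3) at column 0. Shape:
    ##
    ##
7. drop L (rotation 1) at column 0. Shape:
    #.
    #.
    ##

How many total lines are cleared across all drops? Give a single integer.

Answer: 0

Derivation:
Drop 1: T rot2 at col 0 lands with bottom-row=0; cleared 0 line(s) (total 0); column heights now [2 2 2 0], max=2
Drop 2: L rot2 at col 0 lands with bottom-row=2; cleared 0 line(s) (total 0); column heights now [4 4 4 0], max=4
Drop 3: J rot0 at col 1 lands with bottom-row=4; cleared 0 line(s) (total 0); column heights now [4 6 5 5], max=6
Drop 4: O rot0 at col 1 lands with bottom-row=6; cleared 0 line(s) (total 0); column heights now [4 8 8 5], max=8
Drop 5: I rot3 at col 3 lands with bottom-row=5; cleared 0 line(s) (total 0); column heights now [4 8 8 9], max=9
Drop 6: O rot3 at col 0 lands with bottom-row=8; cleared 0 line(s) (total 0); column heights now [10 10 8 9], max=10
Drop 7: L rot1 at col 0 lands with bottom-row=10; cleared 0 line(s) (total 0); column heights now [13 11 8 9], max=13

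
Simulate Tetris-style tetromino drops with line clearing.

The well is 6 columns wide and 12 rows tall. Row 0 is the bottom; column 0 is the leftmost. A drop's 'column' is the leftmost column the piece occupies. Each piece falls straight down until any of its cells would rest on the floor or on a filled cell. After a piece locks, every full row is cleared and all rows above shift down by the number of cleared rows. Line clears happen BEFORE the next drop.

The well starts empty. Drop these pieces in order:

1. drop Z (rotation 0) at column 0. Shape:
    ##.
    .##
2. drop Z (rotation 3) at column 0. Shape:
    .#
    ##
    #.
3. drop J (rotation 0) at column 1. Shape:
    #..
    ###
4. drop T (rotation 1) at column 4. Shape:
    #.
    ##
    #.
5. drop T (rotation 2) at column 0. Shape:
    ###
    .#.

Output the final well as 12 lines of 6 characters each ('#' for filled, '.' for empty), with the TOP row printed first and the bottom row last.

Answer: ......
......
......
###...
.#....
.#....
.###..
.#....
##....
#...#.
##..##
.##.#.

Derivation:
Drop 1: Z rot0 at col 0 lands with bottom-row=0; cleared 0 line(s) (total 0); column heights now [2 2 1 0 0 0], max=2
Drop 2: Z rot3 at col 0 lands with bottom-row=2; cleared 0 line(s) (total 0); column heights now [4 5 1 0 0 0], max=5
Drop 3: J rot0 at col 1 lands with bottom-row=5; cleared 0 line(s) (total 0); column heights now [4 7 6 6 0 0], max=7
Drop 4: T rot1 at col 4 lands with bottom-row=0; cleared 0 line(s) (total 0); column heights now [4 7 6 6 3 2], max=7
Drop 5: T rot2 at col 0 lands with bottom-row=7; cleared 0 line(s) (total 0); column heights now [9 9 9 6 3 2], max=9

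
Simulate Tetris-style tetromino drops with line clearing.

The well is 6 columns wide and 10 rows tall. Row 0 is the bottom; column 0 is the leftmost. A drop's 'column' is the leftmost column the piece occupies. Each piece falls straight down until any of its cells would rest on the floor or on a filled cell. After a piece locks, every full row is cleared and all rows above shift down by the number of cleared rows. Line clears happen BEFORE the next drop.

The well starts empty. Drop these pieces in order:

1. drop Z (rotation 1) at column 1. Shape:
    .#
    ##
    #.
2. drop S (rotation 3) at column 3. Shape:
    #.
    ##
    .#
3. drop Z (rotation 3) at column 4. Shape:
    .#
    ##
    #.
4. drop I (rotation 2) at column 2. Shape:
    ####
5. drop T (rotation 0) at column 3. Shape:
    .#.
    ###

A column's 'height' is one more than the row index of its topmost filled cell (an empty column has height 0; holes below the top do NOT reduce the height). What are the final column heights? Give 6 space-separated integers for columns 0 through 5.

Answer: 0 2 6 7 8 7

Derivation:
Drop 1: Z rot1 at col 1 lands with bottom-row=0; cleared 0 line(s) (total 0); column heights now [0 2 3 0 0 0], max=3
Drop 2: S rot3 at col 3 lands with bottom-row=0; cleared 0 line(s) (total 0); column heights now [0 2 3 3 2 0], max=3
Drop 3: Z rot3 at col 4 lands with bottom-row=2; cleared 0 line(s) (total 0); column heights now [0 2 3 3 4 5], max=5
Drop 4: I rot2 at col 2 lands with bottom-row=5; cleared 0 line(s) (total 0); column heights now [0 2 6 6 6 6], max=6
Drop 5: T rot0 at col 3 lands with bottom-row=6; cleared 0 line(s) (total 0); column heights now [0 2 6 7 8 7], max=8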